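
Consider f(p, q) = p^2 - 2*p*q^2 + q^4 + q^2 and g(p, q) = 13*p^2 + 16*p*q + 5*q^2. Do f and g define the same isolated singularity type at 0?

Yes.

The Hessian of f at 0 has rank 2. Corank 0: nondegenerate Morse point, so A_1. The Hessian of g at 0 has rank 2. Corank 0: nondegenerate Morse point, so A_1. Both have type A_1, hence right-equivalent.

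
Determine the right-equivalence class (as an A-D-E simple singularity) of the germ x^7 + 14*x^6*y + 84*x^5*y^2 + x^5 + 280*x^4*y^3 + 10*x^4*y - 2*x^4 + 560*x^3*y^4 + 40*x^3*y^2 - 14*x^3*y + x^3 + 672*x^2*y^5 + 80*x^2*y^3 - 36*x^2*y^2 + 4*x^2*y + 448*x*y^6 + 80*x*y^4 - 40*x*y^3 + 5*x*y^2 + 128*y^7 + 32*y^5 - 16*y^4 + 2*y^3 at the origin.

The Hessian of f at 0 has rank 0. Corank 2; j^3 = (x + y)^2*(x + 2*y) has shape L^2 M (L != M), so D-series; mu = 8 gives D_8.

D_{8}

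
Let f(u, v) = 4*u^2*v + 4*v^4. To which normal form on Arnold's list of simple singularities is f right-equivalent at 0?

D_5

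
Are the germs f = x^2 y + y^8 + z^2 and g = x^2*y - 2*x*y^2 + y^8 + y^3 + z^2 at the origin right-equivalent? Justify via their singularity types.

The Hessian of f at 0 has rank 1. Corank 2; j^3 = x^2*y has shape L^2 M (L != M), so D-series; mu = 9 gives D_9. The Hessian of g at 0 has rank 1. Corank 2; j^3 = y*(x - y)^2 has shape L^2 M (L != M), so D-series; mu = 9 gives D_9. Both have type D_9, hence right-equivalent.

Yes.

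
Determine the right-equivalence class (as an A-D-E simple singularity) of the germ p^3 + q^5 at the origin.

E_{8}

The Hessian of f at 0 is [[0, 0], [0, 0]] with rank 0, so corank 2. A Groebner basis of the Jacobian ideal J(f) in C{p,q} is {q^4, p^2}; counting standard monomials gives mu = 8. Corank 2; j^3 = p^3 is a perfect cube, so E-series; the 5-jet and mu = 8 give E_8.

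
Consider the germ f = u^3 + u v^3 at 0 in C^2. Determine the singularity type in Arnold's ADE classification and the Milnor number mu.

Type E_{7}, Milnor number mu = 7.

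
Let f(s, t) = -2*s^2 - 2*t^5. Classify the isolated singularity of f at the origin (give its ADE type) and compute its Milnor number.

Type A_4, Milnor number mu = 4.

The Hessian of f at 0 is [[-4, 0], [0, 0]] with rank 1, so corank 1. A Groebner basis of the Jacobian ideal J(f) in C{s,t} is {t^4, s}; counting standard monomials gives mu = 4. Corank 1: A-series; mu = 4 gives A_4.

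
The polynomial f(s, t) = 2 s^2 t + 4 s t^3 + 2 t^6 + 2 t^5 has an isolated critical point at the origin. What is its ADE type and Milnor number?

Type D7, Milnor number mu = 7.

The Hessian of f at 0 has rank 0. Corank 2; j^3 = 2*s^2*t has shape L^2 M (L != M), so D-series; mu = 7 gives D_7.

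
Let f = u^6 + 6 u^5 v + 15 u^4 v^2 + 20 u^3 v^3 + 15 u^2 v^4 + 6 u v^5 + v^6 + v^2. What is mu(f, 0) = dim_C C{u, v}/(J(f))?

5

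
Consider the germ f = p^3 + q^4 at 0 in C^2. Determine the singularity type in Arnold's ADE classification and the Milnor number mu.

The Hessian of f at 0 is [[0, 0], [0, 0]] with rank 0, so corank 2. A Groebner basis of the Jacobian ideal J(f) in C{p,q} is {q^3, p^2}; counting standard monomials gives mu = 6. Corank 2; j^3 = p^3 is a perfect cube, so E-series; the 4-jet and mu = 6 give E_6.

Type E_6, Milnor number mu = 6.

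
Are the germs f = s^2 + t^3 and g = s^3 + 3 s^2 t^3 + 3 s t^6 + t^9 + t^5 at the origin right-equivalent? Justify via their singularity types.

No.

The Hessian of f at 0 has rank 1. Corank 1: A-series; mu = 2 gives A_2. The Hessian of g at 0 has rank 0. Corank 2; j^3 = s^3 is a perfect cube, so E-series; the 5-jet and mu = 8 give E_8. f is A_2 but g is E_8, hence not right-equivalent.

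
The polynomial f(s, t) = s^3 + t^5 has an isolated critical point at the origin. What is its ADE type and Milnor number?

The Hessian of f at 0 is [[0, 0], [0, 0]] with rank 0, so corank 2. A Groebner basis of the Jacobian ideal J(f) in C{s,t} is {t^4, s^2}; counting standard monomials gives mu = 8. Corank 2; j^3 = s^3 is a perfect cube, so E-series; the 5-jet and mu = 8 give E_8.

Type E8, Milnor number mu = 8.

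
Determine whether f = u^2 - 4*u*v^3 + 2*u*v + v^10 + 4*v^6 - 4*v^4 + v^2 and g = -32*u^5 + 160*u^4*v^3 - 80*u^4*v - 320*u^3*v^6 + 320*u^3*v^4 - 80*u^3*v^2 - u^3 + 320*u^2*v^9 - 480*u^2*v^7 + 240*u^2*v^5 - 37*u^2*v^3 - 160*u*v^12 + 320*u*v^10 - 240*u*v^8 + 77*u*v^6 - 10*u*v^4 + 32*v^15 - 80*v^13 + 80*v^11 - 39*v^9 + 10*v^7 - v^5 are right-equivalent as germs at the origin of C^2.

No.

The Hessian of f at 0 has rank 1. Corank 1: A-series; mu = 9 gives A_9. The Hessian of g at 0 has rank 0. Corank 2; j^3 = -u^3 is a perfect cube, so E-series; the 5-jet and mu = 8 give E_8. f is A_9 but g is E_8, hence not right-equivalent.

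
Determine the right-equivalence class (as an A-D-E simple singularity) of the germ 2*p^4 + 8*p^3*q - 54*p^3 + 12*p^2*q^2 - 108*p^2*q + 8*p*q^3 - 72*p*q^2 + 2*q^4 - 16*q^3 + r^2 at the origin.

The Hessian of f at 0 is [[0, 0, 0], [0, 0, 0], [0, 0, 2]] with rank 1, so corank 2. A Groebner basis of the Jacobian ideal J(f) in C{p,q,r} is {q^4, p*q^2 + 7*q^3/9, p^2 + 4*p*q/3 + 4*q^2/9, r}; counting standard monomials gives mu = 6. Corank 2; j^3 = -2*(3*p + 2*q)^3 is a perfect cube, so E-series; the 4-jet and mu = 6 give E_6.

E_6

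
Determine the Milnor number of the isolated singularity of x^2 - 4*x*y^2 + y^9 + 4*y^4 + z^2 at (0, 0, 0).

8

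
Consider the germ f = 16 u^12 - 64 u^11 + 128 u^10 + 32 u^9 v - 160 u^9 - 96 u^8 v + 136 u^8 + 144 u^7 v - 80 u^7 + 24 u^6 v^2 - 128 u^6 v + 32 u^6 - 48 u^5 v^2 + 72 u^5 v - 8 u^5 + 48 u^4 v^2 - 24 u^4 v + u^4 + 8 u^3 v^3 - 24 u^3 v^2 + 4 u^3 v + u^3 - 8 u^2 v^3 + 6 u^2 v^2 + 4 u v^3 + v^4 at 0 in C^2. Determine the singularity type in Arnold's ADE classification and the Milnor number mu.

Type E6, Milnor number mu = 6.

The Hessian of f at 0 has rank 0. Corank 2; j^3 = u^3 is a perfect cube, so E-series; the 4-jet and mu = 6 give E_6.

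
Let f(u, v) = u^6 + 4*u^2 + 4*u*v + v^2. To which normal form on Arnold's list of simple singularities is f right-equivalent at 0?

The Hessian of f at 0 is [[8, 4], [4, 2]] with rank 1, so corank 1. A Groebner basis of the Jacobian ideal J(f) in C{u,v} is {v^5, u + v/2}; counting standard monomials gives mu = 5. Corank 1: A-series; mu = 5 gives A_5.

A5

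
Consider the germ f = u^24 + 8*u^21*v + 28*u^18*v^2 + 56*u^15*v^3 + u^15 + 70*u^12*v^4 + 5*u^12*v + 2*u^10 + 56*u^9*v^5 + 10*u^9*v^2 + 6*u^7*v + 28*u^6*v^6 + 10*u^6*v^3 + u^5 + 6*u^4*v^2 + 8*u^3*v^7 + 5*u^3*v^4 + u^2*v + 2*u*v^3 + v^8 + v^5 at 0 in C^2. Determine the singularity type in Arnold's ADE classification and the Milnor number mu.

The Hessian of f at 0 has rank 0. Corank 2; j^3 = u^2*v has shape L^2 M (L != M), so D-series; mu = 9 gives D_9.

Type D_9, Milnor number mu = 9.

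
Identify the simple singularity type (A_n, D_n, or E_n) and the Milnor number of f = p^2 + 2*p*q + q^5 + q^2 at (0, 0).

Type A_4, Milnor number mu = 4.

The Hessian of f at 0 is [[2, 2], [2, 2]] with rank 1, so corank 1. A Groebner basis of the Jacobian ideal J(f) in C{p,q} is {q^4, p + q}; counting standard monomials gives mu = 4. Corank 1: A-series; mu = 4 gives A_4.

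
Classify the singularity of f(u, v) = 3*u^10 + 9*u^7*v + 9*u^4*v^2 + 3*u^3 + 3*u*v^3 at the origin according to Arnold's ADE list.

E7

The Hessian of f at 0 is [[0, 0], [0, 0]] with rank 0, so corank 2. A Groebner basis of the Jacobian ideal J(f) in C{u,v} is {u^3, u*v^2, 3*u^2 + v^3}; counting standard monomials gives mu = 7. Corank 2; j^3 = 3*u^3 is a perfect cube, so E-series; the 4-jet and mu = 7 give E_7.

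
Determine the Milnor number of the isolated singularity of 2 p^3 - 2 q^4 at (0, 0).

The Hessian of f at 0 has rank 0. Corank 2; j^3 = 2*p^3 is a perfect cube, so E-series; the 4-jet and mu = 6 give E_6.

6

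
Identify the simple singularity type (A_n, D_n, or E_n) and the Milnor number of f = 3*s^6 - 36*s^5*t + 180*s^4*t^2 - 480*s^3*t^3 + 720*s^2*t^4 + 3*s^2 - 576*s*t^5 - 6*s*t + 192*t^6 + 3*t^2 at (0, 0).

The Hessian of f at 0 is [[6, -6], [-6, 6]] with rank 1, so corank 1. A Groebner basis of the Jacobian ideal J(f) in C{s,t} is {t^5, s - t}; counting standard monomials gives mu = 5. Corank 1: A-series; mu = 5 gives A_5.

Type A_{5}, Milnor number mu = 5.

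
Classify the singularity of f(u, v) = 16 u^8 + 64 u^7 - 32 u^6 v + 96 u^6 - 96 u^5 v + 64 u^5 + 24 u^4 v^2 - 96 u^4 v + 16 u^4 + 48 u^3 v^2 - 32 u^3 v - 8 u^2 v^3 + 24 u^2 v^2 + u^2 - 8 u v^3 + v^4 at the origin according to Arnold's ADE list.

A3

The Hessian of f at 0 is [[2, 0], [0, 0]] with rank 1, so corank 1. A Groebner basis of the Jacobian ideal J(f) in C{u,v} is {v^3, u}; counting standard monomials gives mu = 3. Corank 1: A-series; mu = 3 gives A_3.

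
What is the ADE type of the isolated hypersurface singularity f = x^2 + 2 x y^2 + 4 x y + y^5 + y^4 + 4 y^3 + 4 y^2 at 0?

A4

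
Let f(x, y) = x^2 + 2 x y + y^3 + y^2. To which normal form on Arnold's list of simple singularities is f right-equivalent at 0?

A_{2}

The Hessian of f at 0 has rank 1. Corank 1: A-series; mu = 2 gives A_2.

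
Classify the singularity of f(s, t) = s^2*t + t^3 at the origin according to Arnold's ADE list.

D_4

The Hessian of f at 0 is [[0, 0], [0, 0]] with rank 0, so corank 2. A Groebner basis of the Jacobian ideal J(f) in C{s,t} is {t^3, s^2 + 3*t^2, s*t}; counting standard monomials gives mu = 4. Corank 2; j^3 = t*(s^2 + t^2) splits into three distinct lines over C (the quadratic factor has nonzero discriminant), so D_4.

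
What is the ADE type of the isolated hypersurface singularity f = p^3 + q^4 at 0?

E6

The Hessian of f at 0 is [[0, 0], [0, 0]] with rank 0, so corank 2. A Groebner basis of the Jacobian ideal J(f) in C{p,q} is {q^3, p^2}; counting standard monomials gives mu = 6. Corank 2; j^3 = p^3 is a perfect cube, so E-series; the 4-jet and mu = 6 give E_6.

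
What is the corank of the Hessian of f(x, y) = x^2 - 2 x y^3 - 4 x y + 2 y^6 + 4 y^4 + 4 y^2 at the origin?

1

The Hessian at 0 is [[2, -4], [-4, 8]] of rank 1; hence corank 1.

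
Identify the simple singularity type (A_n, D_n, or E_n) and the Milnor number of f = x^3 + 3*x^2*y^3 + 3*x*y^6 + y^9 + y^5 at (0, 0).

Type E_8, Milnor number mu = 8.

The Hessian of f at 0 is [[0, 0], [0, 0]] with rank 0, so corank 2. A Groebner basis of the Jacobian ideal J(f) in C{x,y} is {x^2/2 + x*y^3, y^4, x^3, x^2*y}; counting standard monomials gives mu = 8. Corank 2; j^3 = x^3 is a perfect cube, so E-series; the 5-jet and mu = 8 give E_8.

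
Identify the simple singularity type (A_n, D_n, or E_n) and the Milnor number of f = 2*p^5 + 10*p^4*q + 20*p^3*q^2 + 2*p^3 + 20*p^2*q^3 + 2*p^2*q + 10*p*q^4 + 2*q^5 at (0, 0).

Type D6, Milnor number mu = 6.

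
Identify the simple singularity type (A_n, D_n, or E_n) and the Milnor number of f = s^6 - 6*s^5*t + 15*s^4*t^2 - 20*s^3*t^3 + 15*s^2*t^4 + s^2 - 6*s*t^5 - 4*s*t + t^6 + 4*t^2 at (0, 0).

The Hessian of f at 0 is [[2, -4], [-4, 8]] with rank 1, so corank 1. A Groebner basis of the Jacobian ideal J(f) in C{s,t} is {t^5, s - 2*t}; counting standard monomials gives mu = 5. Corank 1: A-series; mu = 5 gives A_5.

Type A5, Milnor number mu = 5.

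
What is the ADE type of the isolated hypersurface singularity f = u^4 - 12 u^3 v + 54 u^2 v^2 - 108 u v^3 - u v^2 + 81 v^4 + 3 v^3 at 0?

D_{5}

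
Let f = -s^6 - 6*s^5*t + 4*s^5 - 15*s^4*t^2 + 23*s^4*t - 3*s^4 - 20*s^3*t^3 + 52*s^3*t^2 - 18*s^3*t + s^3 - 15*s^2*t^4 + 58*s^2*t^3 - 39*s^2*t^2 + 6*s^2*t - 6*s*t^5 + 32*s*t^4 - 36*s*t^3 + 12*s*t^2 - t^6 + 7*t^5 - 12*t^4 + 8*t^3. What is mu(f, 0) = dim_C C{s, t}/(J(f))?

The Hessian of f at 0 is [[0, 0], [0, 0]] with rank 0, so corank 2. A Groebner basis of the Jacobian ideal J(f) in C{s,t} is {-7*s^2/8 + s*t^3 + 7*s*t^2/4 - 7*s*t/2 + 7*t^3/2 - 7*t^2/2, s^2/2 - s*t^2 + 2*s*t + t^4 - 2*t^3 + 2*t^2, s^3 - 3*s^2/2 - 9*s*t^2 - 6*s*t - 10*t^3 - 6*t^2, s^2*t + s^2/4 + 7*s*t^2/2 + s*t + 3*t^3 + t^2}; counting standard monomials gives mu = 8. Corank 2; j^3 = (s + 2*t)^3 is a perfect cube, so E-series; the 5-jet and mu = 8 give E_8.

8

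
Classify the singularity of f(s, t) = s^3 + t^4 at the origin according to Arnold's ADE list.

The Hessian of f at 0 has rank 0. Corank 2; j^3 = s^3 is a perfect cube, so E-series; the 4-jet and mu = 6 give E_6.

E_6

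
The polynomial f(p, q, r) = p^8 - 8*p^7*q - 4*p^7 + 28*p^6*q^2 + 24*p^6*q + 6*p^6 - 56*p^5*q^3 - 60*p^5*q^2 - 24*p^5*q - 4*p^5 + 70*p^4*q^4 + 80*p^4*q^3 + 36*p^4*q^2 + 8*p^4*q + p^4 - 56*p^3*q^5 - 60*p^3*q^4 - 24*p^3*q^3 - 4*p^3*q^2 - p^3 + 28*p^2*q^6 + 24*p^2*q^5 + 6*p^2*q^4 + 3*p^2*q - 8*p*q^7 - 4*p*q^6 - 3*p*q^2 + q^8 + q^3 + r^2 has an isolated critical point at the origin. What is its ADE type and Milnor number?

Type E6, Milnor number mu = 6.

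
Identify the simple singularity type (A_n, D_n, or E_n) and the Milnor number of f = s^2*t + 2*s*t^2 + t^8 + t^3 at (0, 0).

The Hessian of f at 0 is [[0, 0], [0, 0]] with rank 0, so corank 2. A Groebner basis of the Jacobian ideal J(f) in C{s,t} is {s^2/8 + t^7 - t^2/8, s^3 + t^3, s*t + t^2}; counting standard monomials gives mu = 9. Corank 2; j^3 = t*(s + t)^2 has shape L^2 M (L != M), so D-series; mu = 9 gives D_9.

Type D9, Milnor number mu = 9.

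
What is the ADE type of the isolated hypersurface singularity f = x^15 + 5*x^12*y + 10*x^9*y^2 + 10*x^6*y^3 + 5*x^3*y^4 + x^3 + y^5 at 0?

E_{8}

The Hessian of f at 0 is [[0, 0], [0, 0]] with rank 0, so corank 2. A Groebner basis of the Jacobian ideal J(f) in C{x,y} is {y^4, x^2}; counting standard monomials gives mu = 8. Corank 2; j^3 = x^3 is a perfect cube, so E-series; the 5-jet and mu = 8 give E_8.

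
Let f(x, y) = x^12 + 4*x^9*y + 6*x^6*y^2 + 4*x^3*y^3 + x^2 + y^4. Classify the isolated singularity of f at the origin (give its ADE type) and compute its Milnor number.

Type A_{3}, Milnor number mu = 3.

The Hessian of f at 0 has rank 1. Corank 1: A-series; mu = 3 gives A_3.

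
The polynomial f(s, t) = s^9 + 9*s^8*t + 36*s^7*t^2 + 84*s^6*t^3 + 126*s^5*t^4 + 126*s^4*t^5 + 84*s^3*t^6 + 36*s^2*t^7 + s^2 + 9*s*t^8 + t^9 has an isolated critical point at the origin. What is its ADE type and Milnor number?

The Hessian of f at 0 has rank 1. Corank 1: A-series; mu = 8 gives A_8.

Type A8, Milnor number mu = 8.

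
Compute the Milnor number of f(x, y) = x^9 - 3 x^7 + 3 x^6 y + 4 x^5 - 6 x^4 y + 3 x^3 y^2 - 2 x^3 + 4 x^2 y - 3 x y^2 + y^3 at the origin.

4

The Hessian of f at 0 has rank 0. Corank 2; j^3 = -(x - y)*(2*x^2 - 2*x*y + y^2) splits into three distinct lines over C (the quadratic factor has nonzero discriminant), so D_4.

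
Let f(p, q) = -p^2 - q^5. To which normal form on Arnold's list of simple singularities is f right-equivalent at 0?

The Hessian of f at 0 is [[-2, 0], [0, 0]] with rank 1, so corank 1. A Groebner basis of the Jacobian ideal J(f) in C{p,q} is {q^4, p}; counting standard monomials gives mu = 4. Corank 1: A-series; mu = 4 gives A_4.

A_4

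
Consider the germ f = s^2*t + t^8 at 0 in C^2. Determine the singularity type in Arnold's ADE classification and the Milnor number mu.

Type D_{9}, Milnor number mu = 9.

The Hessian of f at 0 has rank 0. Corank 2; j^3 = s^2*t has shape L^2 M (L != M), so D-series; mu = 9 gives D_9.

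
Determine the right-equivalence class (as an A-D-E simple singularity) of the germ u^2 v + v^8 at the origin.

The Hessian of f at 0 is [[0, 0], [0, 0]] with rank 0, so corank 2. A Groebner basis of the Jacobian ideal J(f) in C{u,v} is {u^2/8 + v^7, u^3, u*v}; counting standard monomials gives mu = 9. Corank 2; j^3 = u^2*v has shape L^2 M (L != M), so D-series; mu = 9 gives D_9.

D_{9}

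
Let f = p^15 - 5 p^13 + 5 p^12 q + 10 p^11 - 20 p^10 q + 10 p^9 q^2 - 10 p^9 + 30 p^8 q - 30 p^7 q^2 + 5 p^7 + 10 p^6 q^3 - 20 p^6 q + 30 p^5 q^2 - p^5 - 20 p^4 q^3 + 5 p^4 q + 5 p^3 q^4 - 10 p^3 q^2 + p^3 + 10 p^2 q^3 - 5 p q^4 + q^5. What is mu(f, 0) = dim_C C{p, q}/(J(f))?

8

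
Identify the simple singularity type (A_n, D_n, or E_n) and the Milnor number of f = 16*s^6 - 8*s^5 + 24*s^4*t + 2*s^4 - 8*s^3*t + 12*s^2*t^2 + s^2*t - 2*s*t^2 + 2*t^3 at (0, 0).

Type D_{4}, Milnor number mu = 4.

The Hessian of f at 0 has rank 0. Corank 2; j^3 = t*(s^2 - 2*s*t + 2*t^2) splits into three distinct lines over C (the quadratic factor has nonzero discriminant), so D_4.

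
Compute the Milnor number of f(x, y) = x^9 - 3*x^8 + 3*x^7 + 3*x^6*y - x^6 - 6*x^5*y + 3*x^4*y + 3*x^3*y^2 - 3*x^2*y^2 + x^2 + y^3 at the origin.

The Hessian of f at 0 is [[2, 0], [0, 0]] with rank 1, so corank 1. A Groebner basis of the Jacobian ideal J(f) in C{x,y} is {y^2, x}; counting standard monomials gives mu = 2. Corank 1: A-series; mu = 2 gives A_2.

2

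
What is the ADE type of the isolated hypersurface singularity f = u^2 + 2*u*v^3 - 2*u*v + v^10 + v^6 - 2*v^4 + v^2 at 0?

A_9

The Hessian of f at 0 has rank 1. Corank 1: A-series; mu = 9 gives A_9.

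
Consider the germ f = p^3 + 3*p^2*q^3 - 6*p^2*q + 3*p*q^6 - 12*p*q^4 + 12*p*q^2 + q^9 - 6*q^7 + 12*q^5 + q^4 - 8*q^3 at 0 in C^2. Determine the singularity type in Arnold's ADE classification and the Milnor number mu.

Type E_{6}, Milnor number mu = 6.

The Hessian of f at 0 has rank 0. Corank 2; j^3 = (p - 2*q)^3 is a perfect cube, so E-series; the 4-jet and mu = 6 give E_6.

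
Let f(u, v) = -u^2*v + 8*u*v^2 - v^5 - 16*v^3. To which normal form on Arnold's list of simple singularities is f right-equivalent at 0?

The Hessian of f at 0 has rank 0. Corank 2; j^3 = -v*(u - 4*v)^2 has shape L^2 M (L != M), so D-series; mu = 6 gives D_6.

D_6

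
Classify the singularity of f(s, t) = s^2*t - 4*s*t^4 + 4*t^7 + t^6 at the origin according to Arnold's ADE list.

D_{7}

The Hessian of f at 0 is [[0, 0], [0, 0]] with rank 0, so corank 2. A Groebner basis of the Jacobian ideal J(f) in C{s,t} is {-s*t/2 + t^4, s^3, s^2*t, s^2/3 + s*t^2}; counting standard monomials gives mu = 7. Corank 2; j^3 = s^2*t has shape L^2 M (L != M), so D-series; mu = 7 gives D_7.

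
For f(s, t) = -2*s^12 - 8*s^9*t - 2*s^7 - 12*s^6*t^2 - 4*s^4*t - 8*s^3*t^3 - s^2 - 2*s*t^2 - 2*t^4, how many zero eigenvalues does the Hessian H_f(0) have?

Hessian at 0 has rank 1.

1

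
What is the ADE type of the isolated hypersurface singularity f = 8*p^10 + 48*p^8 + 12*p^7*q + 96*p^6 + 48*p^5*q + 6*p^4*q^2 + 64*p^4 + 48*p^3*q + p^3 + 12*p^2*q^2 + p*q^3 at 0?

The Hessian of f at 0 has rank 0. Corank 2; j^3 = p^3 is a perfect cube, so E-series; the 4-jet and mu = 7 give E_7.

E_7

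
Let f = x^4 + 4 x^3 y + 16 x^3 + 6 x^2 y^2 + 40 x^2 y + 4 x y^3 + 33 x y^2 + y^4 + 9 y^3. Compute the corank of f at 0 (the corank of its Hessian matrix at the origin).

Hessian at 0 has rank 0.

2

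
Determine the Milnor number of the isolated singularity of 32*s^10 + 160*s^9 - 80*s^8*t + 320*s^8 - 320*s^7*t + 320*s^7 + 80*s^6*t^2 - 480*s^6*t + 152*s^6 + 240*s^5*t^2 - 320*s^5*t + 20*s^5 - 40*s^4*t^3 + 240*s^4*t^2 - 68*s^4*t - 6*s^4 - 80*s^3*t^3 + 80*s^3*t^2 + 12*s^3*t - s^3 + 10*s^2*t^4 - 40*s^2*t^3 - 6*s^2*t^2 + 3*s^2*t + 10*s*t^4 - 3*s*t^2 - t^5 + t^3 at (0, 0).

8

The Hessian of f at 0 is [[0, 0], [0, 0]] with rank 0, so corank 2. A Groebner basis of the Jacobian ideal J(f) in C{s,t} is {7*s^2/48 + s*t^3 + 7*s*t^2/12 - 7*s*t/24 - 7*t^3/12 + 7*t^2/48, s^2/6 + 2*s*t^2/3 - s*t/3 + t^4 - 2*t^3/3 + t^2/6, s^3 + s^2/4 - 2*s*t^2 - s*t/2 + t^3 + t^2/4, s^2*t + s^2/12 - 5*s*t^2/3 - s*t/6 + 2*t^3/3 + t^2/12}; counting standard monomials gives mu = 8. Corank 2; j^3 = -(s - t)^3 is a perfect cube, so E-series; the 5-jet and mu = 8 give E_8.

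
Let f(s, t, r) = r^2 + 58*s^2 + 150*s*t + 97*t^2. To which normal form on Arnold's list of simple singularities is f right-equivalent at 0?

The Hessian of f at 0 is [[116, 150, 0], [150, 194, 0], [0, 0, 2]] with rank 3, so corank 0. A Groebner basis of the Jacobian ideal J(f) in C{s,t,r} is {s, t, r}; counting standard monomials gives mu = 1. Corank 0: nondegenerate Morse point, so A_1.

A_{1}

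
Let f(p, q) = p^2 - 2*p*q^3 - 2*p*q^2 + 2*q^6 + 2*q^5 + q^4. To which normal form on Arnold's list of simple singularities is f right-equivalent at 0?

The Hessian of f at 0 has rank 1. Corank 1: A-series; mu = 5 gives A_5.

A_5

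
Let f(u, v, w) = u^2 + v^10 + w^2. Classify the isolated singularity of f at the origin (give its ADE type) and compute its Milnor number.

Type A9, Milnor number mu = 9.

The Hessian of f at 0 has rank 2. Corank 1: A-series; mu = 9 gives A_9.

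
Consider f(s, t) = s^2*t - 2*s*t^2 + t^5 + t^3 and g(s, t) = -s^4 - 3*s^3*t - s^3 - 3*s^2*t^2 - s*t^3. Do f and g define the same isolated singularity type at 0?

No.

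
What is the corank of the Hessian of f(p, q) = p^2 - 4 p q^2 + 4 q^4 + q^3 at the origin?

1

The Hessian at 0 is [[2, 0], [0, 0]] of rank 1; hence corank 1.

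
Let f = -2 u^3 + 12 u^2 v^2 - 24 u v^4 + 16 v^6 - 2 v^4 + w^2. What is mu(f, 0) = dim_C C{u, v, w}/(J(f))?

6

The Hessian of f at 0 is [[0, 0, 0], [0, 0, 0], [0, 0, 2]] with rank 1, so corank 2. A Groebner basis of the Jacobian ideal J(f) in C{u,v,w} is {u^3, u^2*v, -u^2/4 + u*v^2, v^3, w}; counting standard monomials gives mu = 6. Corank 2; j^3 = -2*u^3 is a perfect cube, so E-series; the 4-jet and mu = 6 give E_6.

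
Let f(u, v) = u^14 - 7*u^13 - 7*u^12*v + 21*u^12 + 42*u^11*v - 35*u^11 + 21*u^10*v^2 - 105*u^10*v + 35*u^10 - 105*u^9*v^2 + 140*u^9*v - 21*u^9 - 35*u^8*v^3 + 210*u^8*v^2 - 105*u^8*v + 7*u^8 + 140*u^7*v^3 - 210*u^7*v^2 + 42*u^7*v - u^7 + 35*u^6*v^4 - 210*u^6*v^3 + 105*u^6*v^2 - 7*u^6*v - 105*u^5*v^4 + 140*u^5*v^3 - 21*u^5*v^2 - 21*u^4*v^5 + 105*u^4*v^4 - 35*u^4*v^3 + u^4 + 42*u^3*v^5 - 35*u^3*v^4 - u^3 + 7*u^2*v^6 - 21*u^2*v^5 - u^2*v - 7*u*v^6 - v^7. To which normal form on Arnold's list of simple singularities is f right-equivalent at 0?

D8

The Hessian of f at 0 is [[0, 0], [0, 0]] with rank 0, so corank 2. A Groebner basis of the Jacobian ideal J(f) in C{u,v} is {-u*v/7 + v^6, u*v^2, u^2 + u*v}; counting standard monomials gives mu = 8. Corank 2; j^3 = -u^2*(u + v) has shape L^2 M (L != M), so D-series; mu = 8 gives D_8.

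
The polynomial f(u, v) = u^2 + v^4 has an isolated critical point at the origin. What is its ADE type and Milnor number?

Type A_{3}, Milnor number mu = 3.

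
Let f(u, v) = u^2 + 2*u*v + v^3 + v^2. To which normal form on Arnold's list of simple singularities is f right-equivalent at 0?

The Hessian of f at 0 has rank 1. Corank 1: A-series; mu = 2 gives A_2.

A_{2}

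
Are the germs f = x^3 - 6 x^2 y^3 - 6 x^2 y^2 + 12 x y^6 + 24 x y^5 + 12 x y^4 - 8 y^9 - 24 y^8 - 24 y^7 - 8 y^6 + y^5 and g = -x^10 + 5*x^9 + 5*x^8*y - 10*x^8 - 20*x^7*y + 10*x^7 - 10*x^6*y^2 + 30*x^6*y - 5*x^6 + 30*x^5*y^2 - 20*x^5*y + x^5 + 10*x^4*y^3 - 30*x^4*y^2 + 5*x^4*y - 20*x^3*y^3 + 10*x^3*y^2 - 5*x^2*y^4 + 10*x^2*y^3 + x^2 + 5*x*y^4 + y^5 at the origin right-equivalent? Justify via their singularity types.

No.

The Hessian of f at 0 is [[0, 0], [0, 0]] with rank 0, so corank 2. A Groebner basis of the Jacobian ideal J(f) in C{x,y} is {-x^2/4 + x*y^3 + x*y^2, y^4, x^3, x^2*y - x^2 + 4*x*y^2}; counting standard monomials gives mu = 8. Corank 2; j^3 = x^3 is a perfect cube, so E-series; the 5-jet and mu = 8 give E_8. The Hessian of g at 0 is [[2, 0], [0, 0]] with rank 1, so corank 1. A Groebner basis of the Jacobian ideal J(g) in C{x,y} is {y^4, x}; counting standard monomials gives mu = 4. Corank 1: A-series; mu = 4 gives A_4. f is E_8 but g is A_4, hence not right-equivalent.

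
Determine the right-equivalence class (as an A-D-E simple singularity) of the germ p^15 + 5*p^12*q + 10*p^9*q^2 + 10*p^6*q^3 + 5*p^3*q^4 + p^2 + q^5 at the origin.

A4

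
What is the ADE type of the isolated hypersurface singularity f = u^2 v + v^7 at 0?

D8

The Hessian of f at 0 has rank 0. Corank 2; j^3 = u^2*v has shape L^2 M (L != M), so D-series; mu = 8 gives D_8.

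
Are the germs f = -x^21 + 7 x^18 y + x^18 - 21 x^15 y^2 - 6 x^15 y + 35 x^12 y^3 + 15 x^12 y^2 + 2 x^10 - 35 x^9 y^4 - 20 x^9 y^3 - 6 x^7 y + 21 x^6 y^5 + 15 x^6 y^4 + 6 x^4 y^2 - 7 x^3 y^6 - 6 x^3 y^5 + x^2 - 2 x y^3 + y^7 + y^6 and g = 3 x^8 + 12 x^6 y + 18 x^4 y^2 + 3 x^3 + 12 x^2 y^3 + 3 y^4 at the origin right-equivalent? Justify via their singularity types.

No.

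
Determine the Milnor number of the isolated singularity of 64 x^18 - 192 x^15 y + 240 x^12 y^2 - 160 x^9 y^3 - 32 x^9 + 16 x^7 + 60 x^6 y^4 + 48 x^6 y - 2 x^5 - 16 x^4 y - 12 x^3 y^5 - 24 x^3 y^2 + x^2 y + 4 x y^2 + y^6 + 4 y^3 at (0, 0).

The Hessian of f at 0 has rank 0. Corank 2; j^3 = y*(x + 2*y)^2 has shape L^2 M (L != M), so D-series; mu = 7 gives D_7.

7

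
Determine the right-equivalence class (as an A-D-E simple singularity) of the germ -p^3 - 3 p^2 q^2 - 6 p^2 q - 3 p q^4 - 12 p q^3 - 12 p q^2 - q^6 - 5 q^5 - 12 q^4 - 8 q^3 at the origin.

The Hessian of f at 0 has rank 0. Corank 2; j^3 = -(p + 2*q)^3 is a perfect cube, so E-series; the 5-jet and mu = 8 give E_8.

E8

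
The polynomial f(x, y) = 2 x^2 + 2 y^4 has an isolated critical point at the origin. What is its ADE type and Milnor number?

The Hessian of f at 0 has rank 1. Corank 1: A-series; mu = 3 gives A_3.

Type A_3, Milnor number mu = 3.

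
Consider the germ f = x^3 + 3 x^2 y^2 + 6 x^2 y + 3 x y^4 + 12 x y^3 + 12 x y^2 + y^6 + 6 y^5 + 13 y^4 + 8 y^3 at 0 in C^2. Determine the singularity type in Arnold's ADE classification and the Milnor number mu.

The Hessian of f at 0 is [[0, 0], [0, 0]] with rank 0, so corank 2. A Groebner basis of the Jacobian ideal J(f) in C{x,y} is {x^3 + 6*x^2 + 24*x*y + 24*y^2, x^2*y - 2*x^2 - 8*x*y - 8*y^2, x^2/2 + x*y^2 + 2*x*y + 2*y^2, y^3}; counting standard monomials gives mu = 6. Corank 2; j^3 = (x + 2*y)^3 is a perfect cube, so E-series; the 4-jet and mu = 6 give E_6.

Type E6, Milnor number mu = 6.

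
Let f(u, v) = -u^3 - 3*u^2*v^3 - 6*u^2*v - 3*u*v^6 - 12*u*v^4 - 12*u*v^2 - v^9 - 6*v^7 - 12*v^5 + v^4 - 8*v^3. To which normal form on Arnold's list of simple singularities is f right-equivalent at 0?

E_6

The Hessian of f at 0 has rank 0. Corank 2; j^3 = -(u + 2*v)^3 is a perfect cube, so E-series; the 4-jet and mu = 6 give E_6.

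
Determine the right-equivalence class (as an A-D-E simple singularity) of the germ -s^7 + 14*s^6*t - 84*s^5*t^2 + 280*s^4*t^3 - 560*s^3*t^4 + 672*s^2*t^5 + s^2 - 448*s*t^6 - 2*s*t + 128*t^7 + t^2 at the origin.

A_6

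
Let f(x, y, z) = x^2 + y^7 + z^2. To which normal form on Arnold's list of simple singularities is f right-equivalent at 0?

A_6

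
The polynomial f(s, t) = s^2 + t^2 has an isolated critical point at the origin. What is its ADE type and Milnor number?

Type A_1, Milnor number mu = 1.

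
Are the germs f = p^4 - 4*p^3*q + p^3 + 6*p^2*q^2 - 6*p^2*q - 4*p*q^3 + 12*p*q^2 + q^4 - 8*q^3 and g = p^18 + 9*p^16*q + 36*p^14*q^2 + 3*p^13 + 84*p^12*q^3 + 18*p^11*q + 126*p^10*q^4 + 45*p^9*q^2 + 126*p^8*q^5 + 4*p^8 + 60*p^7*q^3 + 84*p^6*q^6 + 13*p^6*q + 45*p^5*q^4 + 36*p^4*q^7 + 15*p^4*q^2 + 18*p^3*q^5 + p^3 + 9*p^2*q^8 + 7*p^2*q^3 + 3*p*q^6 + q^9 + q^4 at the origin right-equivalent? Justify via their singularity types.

Yes.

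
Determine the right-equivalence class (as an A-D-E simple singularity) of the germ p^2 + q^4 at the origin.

The Hessian of f at 0 is [[2, 0], [0, 0]] with rank 1, so corank 1. A Groebner basis of the Jacobian ideal J(f) in C{p,q} is {q^3, p}; counting standard monomials gives mu = 3. Corank 1: A-series; mu = 3 gives A_3.

A_3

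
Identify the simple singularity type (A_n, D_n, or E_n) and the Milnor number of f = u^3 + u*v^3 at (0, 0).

Type E7, Milnor number mu = 7.

The Hessian of f at 0 has rank 0. Corank 2; j^3 = u^3 is a perfect cube, so E-series; the 4-jet and mu = 7 give E_7.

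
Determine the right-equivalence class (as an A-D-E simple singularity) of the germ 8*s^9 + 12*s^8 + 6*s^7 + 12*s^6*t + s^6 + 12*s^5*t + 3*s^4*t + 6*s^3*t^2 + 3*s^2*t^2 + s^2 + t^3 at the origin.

A_2

The Hessian of f at 0 is [[2, 0], [0, 0]] with rank 1, so corank 1. A Groebner basis of the Jacobian ideal J(f) in C{s,t} is {t^2, s}; counting standard monomials gives mu = 2. Corank 1: A-series; mu = 2 gives A_2.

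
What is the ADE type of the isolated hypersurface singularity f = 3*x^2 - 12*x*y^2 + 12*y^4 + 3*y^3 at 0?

A_{2}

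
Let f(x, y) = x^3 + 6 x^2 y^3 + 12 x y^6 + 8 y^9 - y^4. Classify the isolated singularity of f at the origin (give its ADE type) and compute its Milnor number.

The Hessian of f at 0 is [[0, 0], [0, 0]] with rank 0, so corank 2. A Groebner basis of the Jacobian ideal J(f) in C{x,y} is {y^3, x^2}; counting standard monomials gives mu = 6. Corank 2; j^3 = x^3 is a perfect cube, so E-series; the 4-jet and mu = 6 give E_6.

Type E6, Milnor number mu = 6.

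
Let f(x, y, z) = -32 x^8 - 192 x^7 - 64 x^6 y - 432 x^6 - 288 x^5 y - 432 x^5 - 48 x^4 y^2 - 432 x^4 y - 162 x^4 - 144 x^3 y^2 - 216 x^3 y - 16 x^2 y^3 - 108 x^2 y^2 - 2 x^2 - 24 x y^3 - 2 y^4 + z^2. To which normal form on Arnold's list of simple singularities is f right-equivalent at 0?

The Hessian of f at 0 is [[-4, 0, 0], [0, 0, 0], [0, 0, 2]] with rank 2, so corank 1. A Groebner basis of the Jacobian ideal J(f) in C{x,y,z} is {y^3, x, z}; counting standard monomials gives mu = 3. Corank 1: A-series; mu = 3 gives A_3.

A_{3}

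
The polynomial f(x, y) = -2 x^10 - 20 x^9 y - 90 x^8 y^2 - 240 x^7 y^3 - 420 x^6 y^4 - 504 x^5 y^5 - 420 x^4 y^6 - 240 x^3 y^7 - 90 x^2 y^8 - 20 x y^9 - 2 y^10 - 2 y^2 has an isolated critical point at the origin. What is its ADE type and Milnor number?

Type A_{9}, Milnor number mu = 9.

The Hessian of f at 0 is [[0, 0], [0, -4]] with rank 1, so corank 1. A Groebner basis of the Jacobian ideal J(f) in C{x,y} is {x^9, y}; counting standard monomials gives mu = 9. Corank 1: A-series; mu = 9 gives A_9.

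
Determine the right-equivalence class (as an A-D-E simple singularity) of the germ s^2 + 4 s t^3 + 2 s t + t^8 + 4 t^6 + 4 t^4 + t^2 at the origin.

A_{7}

The Hessian of f at 0 has rank 1. Corank 1: A-series; mu = 7 gives A_7.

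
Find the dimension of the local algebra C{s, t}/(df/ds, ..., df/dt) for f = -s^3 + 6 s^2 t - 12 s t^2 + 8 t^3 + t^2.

2

The Hessian of f at 0 is [[0, 0], [0, 2]] with rank 1, so corank 1. A Groebner basis of the Jacobian ideal J(f) in C{s,t} is {s^2, t}; counting standard monomials gives mu = 2. Corank 1: A-series; mu = 2 gives A_2.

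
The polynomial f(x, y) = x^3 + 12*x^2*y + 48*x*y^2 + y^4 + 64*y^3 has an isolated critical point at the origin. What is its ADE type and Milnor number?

The Hessian of f at 0 has rank 0. Corank 2; j^3 = (x + 4*y)^3 is a perfect cube, so E-series; the 4-jet and mu = 6 give E_6.

Type E6, Milnor number mu = 6.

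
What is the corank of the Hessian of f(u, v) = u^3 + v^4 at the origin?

Hessian at 0 has rank 0.

2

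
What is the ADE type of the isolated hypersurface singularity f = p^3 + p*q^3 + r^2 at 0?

The Hessian of f at 0 has rank 1. Corank 2; j^3 = p^3 is a perfect cube, so E-series; the 4-jet and mu = 7 give E_7.

E7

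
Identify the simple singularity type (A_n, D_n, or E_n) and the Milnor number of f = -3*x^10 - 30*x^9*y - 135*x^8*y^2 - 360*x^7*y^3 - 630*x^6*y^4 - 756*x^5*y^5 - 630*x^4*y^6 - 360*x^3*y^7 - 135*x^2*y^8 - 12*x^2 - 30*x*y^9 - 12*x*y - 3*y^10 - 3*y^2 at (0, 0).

Type A9, Milnor number mu = 9.

The Hessian of f at 0 has rank 1. Corank 1: A-series; mu = 9 gives A_9.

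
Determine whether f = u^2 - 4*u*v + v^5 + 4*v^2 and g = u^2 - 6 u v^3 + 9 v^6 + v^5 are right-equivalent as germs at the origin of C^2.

Yes.

The Hessian of f at 0 has rank 1. Corank 1: A-series; mu = 4 gives A_4. The Hessian of g at 0 has rank 1. Corank 1: A-series; mu = 4 gives A_4. Both have type A_4, hence right-equivalent.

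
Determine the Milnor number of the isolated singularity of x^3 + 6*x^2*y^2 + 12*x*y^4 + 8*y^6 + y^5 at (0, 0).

8

The Hessian of f at 0 has rank 0. Corank 2; j^3 = x^3 is a perfect cube, so E-series; the 5-jet and mu = 8 give E_8.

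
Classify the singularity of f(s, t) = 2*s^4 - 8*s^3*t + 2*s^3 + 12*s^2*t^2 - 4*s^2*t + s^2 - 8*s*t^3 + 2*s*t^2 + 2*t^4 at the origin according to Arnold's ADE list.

A3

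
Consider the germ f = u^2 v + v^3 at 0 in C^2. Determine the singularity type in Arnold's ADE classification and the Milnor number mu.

Type D_4, Milnor number mu = 4.

The Hessian of f at 0 has rank 0. Corank 2; j^3 = v*(u^2 + v^2) splits into three distinct lines over C (the quadratic factor has nonzero discriminant), so D_4.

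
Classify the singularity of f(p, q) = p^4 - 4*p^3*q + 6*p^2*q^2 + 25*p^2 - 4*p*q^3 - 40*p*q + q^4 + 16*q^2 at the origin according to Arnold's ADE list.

A_{3}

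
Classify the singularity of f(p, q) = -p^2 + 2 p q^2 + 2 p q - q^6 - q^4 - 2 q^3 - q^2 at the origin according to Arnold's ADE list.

A5

The Hessian of f at 0 has rank 1. Corank 1: A-series; mu = 5 gives A_5.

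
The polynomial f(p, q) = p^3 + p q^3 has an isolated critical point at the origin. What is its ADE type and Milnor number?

The Hessian of f at 0 has rank 0. Corank 2; j^3 = p^3 is a perfect cube, so E-series; the 4-jet and mu = 7 give E_7.

Type E_{7}, Milnor number mu = 7.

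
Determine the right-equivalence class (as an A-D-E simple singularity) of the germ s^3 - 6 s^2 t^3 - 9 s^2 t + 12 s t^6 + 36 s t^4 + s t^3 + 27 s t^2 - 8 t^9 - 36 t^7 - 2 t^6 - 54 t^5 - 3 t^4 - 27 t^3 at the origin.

The Hessian of f at 0 is [[0, 0], [0, 0]] with rank 0, so corank 2. A Groebner basis of the Jacobian ideal J(f) in C{s,t} is {s^3 - 9*s^2*t - 162*s^2 + 972*s*t - 1458*t^2, 9*s^2 + s*t^2 - 54*s*t + 81*t^2, 3*s^2 - 18*s*t + t^3 + 27*t^2}; counting standard monomials gives mu = 7. Corank 2; j^3 = (s - 3*t)^3 is a perfect cube, so E-series; the 4-jet and mu = 7 give E_7.

E_{7}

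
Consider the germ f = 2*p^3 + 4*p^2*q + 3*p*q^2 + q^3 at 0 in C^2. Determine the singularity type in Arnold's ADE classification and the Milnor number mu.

The Hessian of f at 0 has rank 0. Corank 2; j^3 = (p + q)*(2*p^2 + 2*p*q + q^2) splits into three distinct lines over C (the quadratic factor has nonzero discriminant), so D_4.

Type D_4, Milnor number mu = 4.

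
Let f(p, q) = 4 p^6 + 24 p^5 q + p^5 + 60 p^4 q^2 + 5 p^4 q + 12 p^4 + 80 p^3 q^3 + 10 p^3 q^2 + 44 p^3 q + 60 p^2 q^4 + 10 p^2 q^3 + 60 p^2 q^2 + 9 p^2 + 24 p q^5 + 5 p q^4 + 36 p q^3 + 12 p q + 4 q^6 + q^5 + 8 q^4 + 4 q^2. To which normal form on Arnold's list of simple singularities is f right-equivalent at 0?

A4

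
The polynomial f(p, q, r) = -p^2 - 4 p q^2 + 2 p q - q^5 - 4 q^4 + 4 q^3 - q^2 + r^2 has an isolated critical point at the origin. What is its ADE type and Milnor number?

Type A_4, Milnor number mu = 4.

The Hessian of f at 0 is [[-2, 2, 0], [2, -2, 0], [0, 0, 2]] with rank 2, so corank 1. A Groebner basis of the Jacobian ideal J(f) in C{p,q,r} is {p^2 - 2*p*q - p/2 + q/2, p/2 + q^2 - q/2, r}; counting standard monomials gives mu = 4. Corank 1: A-series; mu = 4 gives A_4.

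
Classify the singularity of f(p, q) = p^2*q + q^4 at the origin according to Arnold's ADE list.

The Hessian of f at 0 has rank 0. Corank 2; j^3 = p^2*q has shape L^2 M (L != M), so D-series; mu = 5 gives D_5.

D5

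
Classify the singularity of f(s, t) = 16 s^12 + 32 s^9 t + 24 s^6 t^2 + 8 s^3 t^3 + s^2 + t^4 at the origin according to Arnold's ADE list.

A3

The Hessian of f at 0 is [[2, 0], [0, 0]] with rank 1, so corank 1. A Groebner basis of the Jacobian ideal J(f) in C{s,t} is {t^3, s}; counting standard monomials gives mu = 3. Corank 1: A-series; mu = 3 gives A_3.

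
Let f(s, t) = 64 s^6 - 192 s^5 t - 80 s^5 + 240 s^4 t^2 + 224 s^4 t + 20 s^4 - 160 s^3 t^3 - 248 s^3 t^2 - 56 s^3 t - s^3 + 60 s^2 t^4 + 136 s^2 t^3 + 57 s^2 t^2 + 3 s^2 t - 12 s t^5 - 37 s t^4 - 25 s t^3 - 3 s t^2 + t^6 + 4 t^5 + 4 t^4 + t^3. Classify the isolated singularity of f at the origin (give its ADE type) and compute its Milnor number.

Type E7, Milnor number mu = 7.

The Hessian of f at 0 is [[0, 0], [0, 0]] with rank 0, so corank 2. A Groebner basis of the Jacobian ideal J(f) in C{s,t} is {-3*s^2/5 + 6*s*t/5 + t^4 + t^3/5 - 3*t^2/5, s^3 - t^3, s^2*t + s^2/5 - 2*s*t/5 - 16*t^3/15 + t^2/5, s^2/5 + s*t^2 - 2*s*t/5 - 16*t^3/15 + t^2/5}; counting standard monomials gives mu = 7. Corank 2; j^3 = -(s - t)^3 is a perfect cube, so E-series; the 4-jet and mu = 7 give E_7.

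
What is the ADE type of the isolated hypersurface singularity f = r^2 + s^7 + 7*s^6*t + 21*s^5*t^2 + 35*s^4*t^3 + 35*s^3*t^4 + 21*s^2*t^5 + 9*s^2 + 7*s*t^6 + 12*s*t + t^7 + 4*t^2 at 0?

A6

The Hessian of f at 0 has rank 2. Corank 1: A-series; mu = 6 gives A_6.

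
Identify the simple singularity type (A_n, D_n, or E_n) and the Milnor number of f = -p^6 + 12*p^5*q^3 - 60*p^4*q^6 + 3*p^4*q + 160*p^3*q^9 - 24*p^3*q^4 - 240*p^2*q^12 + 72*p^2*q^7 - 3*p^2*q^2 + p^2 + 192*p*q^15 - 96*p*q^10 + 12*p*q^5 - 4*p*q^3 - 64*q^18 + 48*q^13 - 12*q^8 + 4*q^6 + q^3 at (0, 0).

Type A2, Milnor number mu = 2.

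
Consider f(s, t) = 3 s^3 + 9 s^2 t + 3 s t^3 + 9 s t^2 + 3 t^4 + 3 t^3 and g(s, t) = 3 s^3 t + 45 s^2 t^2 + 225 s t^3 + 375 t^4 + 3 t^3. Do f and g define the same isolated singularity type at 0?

The Hessian of f at 0 has rank 0. Corank 2; j^3 = 3*(s + t)^3 is a perfect cube, so E-series; the 4-jet and mu = 7 give E_7. The Hessian of g at 0 has rank 0. Corank 2; j^3 = 3*t^3 is a perfect cube, so E-series; the 4-jet and mu = 7 give E_7. Both have type E_7, hence right-equivalent.

Yes.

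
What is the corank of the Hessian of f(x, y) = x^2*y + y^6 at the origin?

2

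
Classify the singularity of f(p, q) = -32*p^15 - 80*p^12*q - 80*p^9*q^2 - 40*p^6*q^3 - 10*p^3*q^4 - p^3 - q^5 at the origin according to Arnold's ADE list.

The Hessian of f at 0 has rank 0. Corank 2; j^3 = -p^3 is a perfect cube, so E-series; the 5-jet and mu = 8 give E_8.

E_{8}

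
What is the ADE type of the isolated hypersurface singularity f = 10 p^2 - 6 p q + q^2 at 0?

A1

The Hessian of f at 0 has rank 2. Corank 0: nondegenerate Morse point, so A_1.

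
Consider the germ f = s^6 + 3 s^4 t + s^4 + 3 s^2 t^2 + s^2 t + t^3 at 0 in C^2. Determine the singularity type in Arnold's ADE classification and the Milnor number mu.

Type D4, Milnor number mu = 4.

The Hessian of f at 0 is [[0, 0], [0, 0]] with rank 0, so corank 2. A Groebner basis of the Jacobian ideal J(f) in C{s,t} is {t^3, s^2 + 3*t^2, s*t}; counting standard monomials gives mu = 4. Corank 2; j^3 = t*(s^2 + t^2) splits into three distinct lines over C (the quadratic factor has nonzero discriminant), so D_4.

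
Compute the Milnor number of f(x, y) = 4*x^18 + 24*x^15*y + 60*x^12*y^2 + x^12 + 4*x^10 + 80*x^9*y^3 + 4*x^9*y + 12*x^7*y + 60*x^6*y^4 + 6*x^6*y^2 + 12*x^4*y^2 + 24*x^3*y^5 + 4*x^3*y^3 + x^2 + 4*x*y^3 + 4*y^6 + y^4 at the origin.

The Hessian of f at 0 is [[2, 0], [0, 0]] with rank 1, so corank 1. A Groebner basis of the Jacobian ideal J(f) in C{x,y} is {y^3, x}; counting standard monomials gives mu = 3. Corank 1: A-series; mu = 3 gives A_3.

3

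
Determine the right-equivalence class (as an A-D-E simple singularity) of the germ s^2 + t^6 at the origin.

A_5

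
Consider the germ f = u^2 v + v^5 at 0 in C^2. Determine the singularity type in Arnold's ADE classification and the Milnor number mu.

The Hessian of f at 0 has rank 0. Corank 2; j^3 = u^2*v has shape L^2 M (L != M), so D-series; mu = 6 gives D_6.

Type D6, Milnor number mu = 6.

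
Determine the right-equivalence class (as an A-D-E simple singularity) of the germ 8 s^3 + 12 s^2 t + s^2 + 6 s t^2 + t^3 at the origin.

A2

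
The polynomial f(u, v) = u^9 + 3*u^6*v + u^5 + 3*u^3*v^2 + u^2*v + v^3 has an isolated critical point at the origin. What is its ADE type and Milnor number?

The Hessian of f at 0 has rank 0. Corank 2; j^3 = v*(u^2 + v^2) splits into three distinct lines over C (the quadratic factor has nonzero discriminant), so D_4.

Type D_4, Milnor number mu = 4.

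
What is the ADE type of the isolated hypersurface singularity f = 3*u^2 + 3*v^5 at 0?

A_{4}

The Hessian of f at 0 is [[6, 0], [0, 0]] with rank 1, so corank 1. A Groebner basis of the Jacobian ideal J(f) in C{u,v} is {v^4, u}; counting standard monomials gives mu = 4. Corank 1: A-series; mu = 4 gives A_4.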